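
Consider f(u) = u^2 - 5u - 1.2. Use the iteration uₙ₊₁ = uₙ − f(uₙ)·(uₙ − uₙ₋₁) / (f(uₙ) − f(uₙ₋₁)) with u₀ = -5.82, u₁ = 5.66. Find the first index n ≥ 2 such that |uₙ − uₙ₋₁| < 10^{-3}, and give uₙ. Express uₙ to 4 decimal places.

n = 6, uₙ = 5.2295

f(-5.82) = 61.772400, f(5.66) = 2.535600
u₂ = 5.660000 − 2.535600·(11.480000)/(-59.236800) = 6.151395;  |Δ| = 0.491395
f(6.151395) = 5.882688
u₃ = 6.151395 − 5.882688·(0.491395)/(3.347088) = 5.287741;  |Δ| = 0.863654
f(5.287741) = 0.321503
u₄ = 5.287741 − 0.321503·(-0.863654)/(-5.561185) = 5.237812;  |Δ| = 0.049929
f(5.237812) = 0.045615
u₅ = 5.237812 − 0.045615·(-0.049929)/(-0.275888) = 5.229557;  |Δ| = 0.008255
f(5.229557) = 0.000480
u₆ = 5.229557 − 0.000480·(-0.008255)/(-0.045134) = 5.229469;  |Δ| = 0.000088
|u₆ − u₅| = 0.000088 < 10^{-3}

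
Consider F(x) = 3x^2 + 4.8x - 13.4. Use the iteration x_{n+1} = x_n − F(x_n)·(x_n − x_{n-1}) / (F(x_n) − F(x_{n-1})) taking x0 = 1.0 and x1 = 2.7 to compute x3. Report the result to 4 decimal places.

1.4362

F(1.0) = -5.600000, F(2.7) = 21.430000
x2 = 2.700000 − 21.430000·(2.700000 − 1.000000) / (21.430000 − (-5.600000)) = 2.700000 − (36.431000)/(27.030000) = 1.352201
F(1.352201) = -1.424089
x3 = 1.352201 − (-1.424089)·(1.352201 − 2.700000) / (-1.424089 − 21.430000) = 1.352201 − (1.919386)/(-22.854089) = 1.436186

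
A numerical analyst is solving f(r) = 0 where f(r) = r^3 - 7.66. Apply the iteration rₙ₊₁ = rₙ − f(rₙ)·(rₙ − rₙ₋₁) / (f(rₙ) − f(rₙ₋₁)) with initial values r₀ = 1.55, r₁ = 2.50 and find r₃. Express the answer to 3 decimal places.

f(1.55) = -3.93612, f(2.50) = 7.96500
r₂ = 2.50000 − 7.96500·(2.50000 − 1.55000) / (7.96500 − (-3.93612)) = 2.50000 − (7.56675)/(11.90113) = 1.86420
f(1.86420) = -1.18147
r₃ = 1.86420 − (-1.18147)·(1.86420 − 2.50000) / (-1.18147 − 7.96500) = 1.86420 − (0.75118)/(-9.14647) = 1.94633

1.946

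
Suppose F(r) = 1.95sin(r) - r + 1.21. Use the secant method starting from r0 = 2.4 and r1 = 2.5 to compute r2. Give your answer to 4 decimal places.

F(2.4) = 0.127153, F(2.5) = -0.122979
r2 = 2.500000 − (-0.122979)·(2.500000 − 2.400000) / (-0.122979 − 0.127153) = 2.500000 − (-0.012298)/(-0.250133) = 2.450834

2.4508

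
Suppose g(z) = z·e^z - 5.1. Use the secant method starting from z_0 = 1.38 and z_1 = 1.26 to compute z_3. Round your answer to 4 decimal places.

g(1.38) = 0.385364, g(1.26) = -0.657969
z_2 = 1.260000 − (-0.657969)·(1.260000 − 1.380000) / (-0.657969 − 0.385364) = 1.260000 − (0.078956)/(-1.043333) = 1.335677
g(1.335677) = -0.020996
z_3 = 1.335677 − (-0.020996)·(1.335677 − 1.260000) / (-0.020996 − (-0.657969)) = 1.335677 − (-0.001589)/(0.636973) = 1.338171

1.3382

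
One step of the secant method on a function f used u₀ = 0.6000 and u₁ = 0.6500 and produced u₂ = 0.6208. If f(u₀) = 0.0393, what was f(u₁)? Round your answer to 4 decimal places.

The secant line through (0.6000, 0.0393) and (0.6500, f(u₁)) crosses zero at u₂ = 0.6208.
So (0.6000, 0.0393), (0.6500, f(u₁)), (0.6208, 0) are collinear:
f(u₁) = 0.0393 · (0.6500 − 0.6208) / (0.6000 − 0.6208) = 0.0393 · (0.029200)/(-0.020800) = -0.055171

-0.0552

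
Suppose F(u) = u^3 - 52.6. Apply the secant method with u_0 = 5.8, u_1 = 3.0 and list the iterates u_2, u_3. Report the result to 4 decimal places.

3.4264, 3.8253

F(5.8) = 142.512000, F(3.0) = -25.600000
u_2 = 3.000000 − (-25.600000)·(3.000000 − 5.800000) / (-25.600000 − 142.512000) = 3.000000 − (71.680000)/(-168.112000) = 3.426382
F(3.426382) = -12.373940
u_3 = 3.426382 − (-12.373940)·(3.426382 − 3.000000) / (-12.373940 − (-25.600000)) = 3.426382 − (-5.276030)/(13.226060) = 3.825294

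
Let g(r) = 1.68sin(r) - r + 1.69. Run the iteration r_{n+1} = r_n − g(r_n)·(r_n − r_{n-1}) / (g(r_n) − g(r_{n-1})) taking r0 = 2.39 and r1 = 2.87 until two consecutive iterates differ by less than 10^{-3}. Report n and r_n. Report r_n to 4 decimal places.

n = 4, r_n = 2.5819

g(2.39) = 0.447109, g(2.87) = -0.729313
r2 = 2.870000 − (-0.729313)·(0.480000)/(-1.176422) = 2.572428;  |Δ| = 0.297572
g(2.572428) = 0.022972
r3 = 2.572428 − 0.022972·(-0.297572)/(0.752285) = 2.581515;  |Δ| = 0.009087
g(2.581515) = 0.000989
r4 = 2.581515 − 0.000989·(0.009087)/(-0.021983) = 2.581924;  |Δ| = 0.000409
|r4 − r3| = 0.000409 < 10^{-3}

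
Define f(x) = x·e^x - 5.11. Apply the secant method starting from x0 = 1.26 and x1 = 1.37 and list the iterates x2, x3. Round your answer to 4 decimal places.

f(1.26) = -0.667969, f(1.37) = 0.281430
x2 = 1.370000 − 0.281430·(1.370000 − 1.260000) / (0.281430 − (-0.667969)) = 1.370000 − (0.030957)/(0.949399) = 1.337393
f(1.337393) = -0.015739
x3 = 1.337393 − (-0.015739)·(1.337393 − 1.370000) / (-0.015739 − 0.281430) = 1.337393 − (0.000513)/(-0.297169) = 1.339120

1.3374, 1.3391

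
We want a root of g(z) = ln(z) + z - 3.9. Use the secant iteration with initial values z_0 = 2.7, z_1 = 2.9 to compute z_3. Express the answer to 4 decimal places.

2.8520

g(2.7) = -0.206748, g(2.9) = 0.064711
z_2 = 2.900000 − 0.064711·(2.900000 − 2.700000) / (0.064711 − (-0.206748)) = 2.900000 − (0.012942)/(0.271459) = 2.852324
g(2.852324) = 0.000458
z_3 = 2.852324 − 0.000458·(2.852324 − 2.900000) / (0.000458 − 0.064711) = 2.852324 − (-0.000022)/(-0.064253) = 2.851984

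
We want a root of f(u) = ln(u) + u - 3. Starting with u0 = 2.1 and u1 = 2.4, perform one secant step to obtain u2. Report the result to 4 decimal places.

f(2.1) = -0.158063, f(2.4) = 0.275469
u2 = 2.400000 − 0.275469·(2.400000 − 2.100000) / (0.275469 − (-0.158063)) = 2.400000 − (0.082641)/(0.433531) = 2.209378

2.2094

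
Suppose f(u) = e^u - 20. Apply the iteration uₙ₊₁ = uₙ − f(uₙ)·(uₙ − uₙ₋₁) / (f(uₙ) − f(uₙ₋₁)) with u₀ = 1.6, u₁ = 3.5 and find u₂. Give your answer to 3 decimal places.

2.615

f(1.6) = -15.04697, f(3.5) = 13.11545
u₂ = 3.50000 − 13.11545·(3.50000 − 1.60000) / (13.11545 − (-15.04697)) = 3.50000 − (24.91936)/(28.16242) = 2.61516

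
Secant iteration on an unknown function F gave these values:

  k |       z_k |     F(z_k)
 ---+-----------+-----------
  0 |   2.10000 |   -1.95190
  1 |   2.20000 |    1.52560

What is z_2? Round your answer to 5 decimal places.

z_2 = 2.20000 − 1.52560·(2.20000 − 2.10000) / (1.52560 − (-1.95190))
   = 2.20000 − (0.1525600)/(3.4775000) = 2.1561294

2.15613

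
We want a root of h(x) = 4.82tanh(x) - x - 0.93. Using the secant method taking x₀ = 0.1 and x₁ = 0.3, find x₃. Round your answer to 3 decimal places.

0.250

h(0.1) = -0.54960, h(0.3) = 0.17413
x₂ = 0.30000 − 0.17413·(0.30000 − 0.10000) / (0.17413 − (-0.54960)) = 0.30000 − (0.03483)/(0.72373) = 0.25188
h(0.25188) = 0.00714
x₃ = 0.25188 − 0.00714·(0.25188 − 0.30000) / (0.00714 − 0.17413) = 0.25188 − (-0.00034)/(-0.16698) = 0.24982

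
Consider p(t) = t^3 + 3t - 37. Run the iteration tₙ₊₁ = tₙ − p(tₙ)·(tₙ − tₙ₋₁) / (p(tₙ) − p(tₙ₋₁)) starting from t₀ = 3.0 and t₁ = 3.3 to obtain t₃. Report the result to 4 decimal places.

p(3.0) = -1.000000, p(3.3) = 8.837000
t₂ = 3.300000 − 8.837000·(3.300000 − 3.000000) / (8.837000 − (-1.000000)) = 3.300000 − (2.651100)/(9.837000) = 3.030497
p(3.030497) = -0.076688
t₃ = 3.030497 − (-0.076688)·(3.030497 − 3.300000) / (-0.076688 − 8.837000) = 3.030497 − (0.020668)/(-8.913688) = 3.032816

3.0328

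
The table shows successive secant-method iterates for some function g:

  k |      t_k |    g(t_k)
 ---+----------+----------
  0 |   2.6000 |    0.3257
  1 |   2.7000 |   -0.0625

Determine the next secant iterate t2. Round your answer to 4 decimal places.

2.6839

t2 = 2.7000 − (-0.0625)·(2.7000 − 2.6000) / (-0.0625 − 0.3257)
   = 2.7000 − (-0.006250)/(-0.388200) = 2.683900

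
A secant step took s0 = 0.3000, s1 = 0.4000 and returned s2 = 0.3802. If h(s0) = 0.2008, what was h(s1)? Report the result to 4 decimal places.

The secant line through (0.3000, 0.2008) and (0.4000, h(s1)) crosses zero at s2 = 0.3802.
So (0.3000, 0.2008), (0.4000, h(s1)), (0.3802, 0) are collinear:
h(s1) = 0.2008 · (0.4000 − 0.3802) / (0.3000 − 0.3802) = 0.2008 · (0.019800)/(-0.080200) = -0.049574

-0.0496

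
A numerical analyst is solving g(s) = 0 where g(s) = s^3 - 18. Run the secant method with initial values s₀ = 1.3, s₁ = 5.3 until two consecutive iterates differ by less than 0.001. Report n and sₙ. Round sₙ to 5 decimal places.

n = 8, sₙ = 2.62074

g(1.3) = -15.8030000, g(5.3) = 130.8770000
s₂ = 5.3000000 − 130.8770000·(4.0000000)/(146.6800000) = 1.7309517;  |Δ| = 3.5690483
g(1.7309517) = -12.8137330
s₃ = 1.7309517 − (-12.8137330)·(-3.5690483)/(-143.6907330) = 2.0492244;  |Δ| = 0.3182727
g(2.0492244) = -9.3946498
s₄ = 2.0492244 − (-9.3946498)·(0.3182727)/(3.4190832) = 2.9237454;  |Δ| = 0.8745210
g(2.9237454) = 6.9930160
s₅ = 2.9237454 − 6.9930160·(0.8745210)/(16.3876658) = 2.5505660;  |Δ| = 0.3731794
g(2.5505660) = -1.4075811
s₆ = 2.5505660 − (-1.4075811)·(-0.3731794)/(-8.4005971) = 2.6130949;  |Δ| = 0.0625289
g(2.6130949) = -0.1570950
s₇ = 2.6130949 − (-0.1570950)·(0.0625289)/(1.2504862) = 2.6209503;  |Δ| = 0.0078553
g(2.6209503) = 0.0043040
s₈ = 2.6209503 − 0.0043040·(0.0078553)/(0.1613990) = 2.6207408;  |Δ| = 0.0002095
|s₈ − s₇| = 0.0002095 < 0.001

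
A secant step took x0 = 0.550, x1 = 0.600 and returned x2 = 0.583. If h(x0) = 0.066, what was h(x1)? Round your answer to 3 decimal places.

The secant line through (0.550, 0.066) and (0.600, h(x1)) crosses zero at x2 = 0.583.
So (0.550, 0.066), (0.600, h(x1)), (0.583, 0) are collinear:
h(x1) = 0.066 · (0.600 − 0.583) / (0.550 − 0.583) = 0.066 · (0.01700)/(-0.03300) = -0.03400

-0.034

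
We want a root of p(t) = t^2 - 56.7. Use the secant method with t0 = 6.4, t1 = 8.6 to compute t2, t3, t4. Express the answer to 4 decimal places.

p(6.4) = -15.740000, p(8.6) = 17.260000
t2 = 8.600000 − 17.260000·(8.600000 − 6.400000) / (17.260000 − (-15.740000)) = 8.600000 − (37.972000)/(33.000000) = 7.449333
p(7.449333) = -1.207433
t3 = 7.449333 − (-1.207433)·(7.449333 − 8.600000) / (-1.207433 − 17.260000) = 7.449333 − (1.389353)/(-18.467433) = 7.524566
p(7.524566) = -0.080908
t4 = 7.524566 − (-0.080908)·(7.524566 − 7.449333) / (-0.080908 − (-1.207433)) = 7.524566 − (-0.006087)/(1.126525) = 7.529969

7.4493, 7.5246, 7.5300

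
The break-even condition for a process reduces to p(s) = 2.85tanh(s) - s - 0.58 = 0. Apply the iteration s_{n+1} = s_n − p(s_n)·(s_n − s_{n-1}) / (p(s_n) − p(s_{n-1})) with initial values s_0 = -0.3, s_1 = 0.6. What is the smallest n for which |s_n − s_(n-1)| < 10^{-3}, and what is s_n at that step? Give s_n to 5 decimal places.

p(-0.3) = -1.1102409, p(0.6) = 0.3505913
s_2 = 0.6000000 − 0.3505913·(0.9000000)/(1.4608322) = 0.3840052;  |Δ| = 0.2159948
p(0.3840052) = 0.0796098
s_3 = 0.3840052 − 0.0796098·(-0.2159948)/(-0.2709815) = 0.3205496;  |Δ| = 0.0634556
p(0.3205496) = -0.0170388
s_4 = 0.3205496 − (-0.0170388)·(-0.0634556)/(-0.0966486) = 0.3317366;  |Δ| = 0.0111870
p(0.3317366) = 0.0004923
s_5 = 0.3317366 − 0.0004923·(0.0111870)/(0.0175312) = 0.3314224;  |Δ| = 0.0003142
|s_5 − s_4| = 0.0003142 < 10^{-3}

n = 5, s_n = 0.33142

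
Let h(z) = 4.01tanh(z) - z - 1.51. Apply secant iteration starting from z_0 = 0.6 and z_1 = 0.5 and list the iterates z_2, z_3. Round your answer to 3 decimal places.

h(0.6) = 0.04357, h(0.5) = -0.15691
z_2 = 0.50000 − (-0.15691)·(0.50000 − 0.60000) / (-0.15691 − 0.04357) = 0.50000 − (0.01569)/(-0.20048) = 0.57827
h(0.57827) = 0.00257
z_3 = 0.57827 − 0.00257·(0.57827 − 0.50000) / (0.00257 − (-0.15691)) = 0.57827 − (0.00020)/(0.15948) = 0.57701

0.578, 0.577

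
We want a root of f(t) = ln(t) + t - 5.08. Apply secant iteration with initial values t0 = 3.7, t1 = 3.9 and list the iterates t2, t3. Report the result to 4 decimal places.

f(3.7) = -0.071667, f(3.9) = 0.180977
t2 = 3.900000 − 0.180977·(3.900000 − 3.700000) / (0.180977 − (-0.071667)) = 3.900000 − (0.036195)/(0.252644) = 3.756734
f(3.756734) = 0.000284
t3 = 3.756734 − 0.000284·(3.756734 − 3.900000) / (0.000284 − 0.180977) = 3.756734 − (-0.000041)/(-0.180693) = 3.756509

3.7567, 3.7565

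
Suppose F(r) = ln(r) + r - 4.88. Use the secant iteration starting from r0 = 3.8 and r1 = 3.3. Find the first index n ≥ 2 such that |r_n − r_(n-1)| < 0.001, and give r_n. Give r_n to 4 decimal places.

F(3.8) = 0.255001, F(3.3) = -0.386078
r2 = 3.300000 − (-0.386078)·(-0.500000)/(-0.641079) = 3.601116;  |Δ| = 0.301116
F(3.601116) = 0.002359
r3 = 3.601116 − 0.002359·(0.301116)/(0.388437) = 3.599287;  |Δ| = 0.001829
F(3.599287) = 0.000022
r4 = 3.599287 − 0.000022·(-0.001829)/(-0.002337) = 3.599269;  |Δ| = 0.000018
|r4 − r3| = 0.000018 < 0.001

n = 4, r_n = 3.5993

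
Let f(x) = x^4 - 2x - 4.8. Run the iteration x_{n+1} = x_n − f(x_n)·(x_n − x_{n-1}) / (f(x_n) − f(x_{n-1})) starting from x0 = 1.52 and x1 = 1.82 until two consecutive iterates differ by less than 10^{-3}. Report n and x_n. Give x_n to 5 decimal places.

f(1.52) = -2.5020518, f(1.82) = 2.5319938
x2 = 1.8200000 − 2.5319938·(0.3000000)/(5.0340456) = 1.6691078;  |Δ| = 0.1508922
f(1.6691078) = -0.3768603
x3 = 1.6691078 − (-0.3768603)·(-0.1508922)/(-2.9088541) = 1.6886568;  |Δ| = 0.0195490
f(1.6886568) = -0.0459081
x4 = 1.6886568 − (-0.0459081)·(0.0195490)/(0.3309522) = 1.6913686;  |Δ| = 0.0027117
f(1.6913686) = 0.0010260
x5 = 1.6913686 − 0.0010260·(0.0027117)/(0.0469341) = 1.6913093;  |Δ| = 0.0000593
|x5 − x4| = 0.0000593 < 10^{-3}

n = 5, x_n = 1.69131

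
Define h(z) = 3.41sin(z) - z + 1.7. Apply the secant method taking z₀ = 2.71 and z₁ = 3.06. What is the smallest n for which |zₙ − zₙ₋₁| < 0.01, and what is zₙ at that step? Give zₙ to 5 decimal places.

n = 3, zₙ = 2.80996

h(2.71) = 0.4164642, h(3.06) = -1.0820777
z₂ = 3.0600000 − (-1.0820777)·(0.3500000)/(-1.4985418) = 2.8072695;  |Δ| = 0.2527305
h(2.8072695) = 0.0116532
z₃ = 2.8072695 − 0.0116532·(-0.2527305)/(1.0937309) = 2.8099623;  |Δ| = 0.0026927
|z₃ − z₂| = 0.0026927 < 0.01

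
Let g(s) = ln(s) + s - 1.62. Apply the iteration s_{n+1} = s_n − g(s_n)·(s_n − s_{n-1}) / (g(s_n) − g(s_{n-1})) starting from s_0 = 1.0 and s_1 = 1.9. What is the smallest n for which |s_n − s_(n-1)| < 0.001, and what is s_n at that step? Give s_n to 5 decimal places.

g(1.0) = -0.6200000, g(1.9) = 0.9218539
s_2 = 1.9000000 − 0.9218539·(0.9000000)/(1.5418539) = 1.3619020;  |Δ| = 0.5380980
g(1.3619020) = 0.0507842
s_3 = 1.3619020 − 0.0507842·(-0.5380980)/(-0.8710696) = 1.3305303;  |Δ| = 0.0313717
g(1.3305303) = -0.0038921
s_4 = 1.3305303 − (-0.0038921)·(-0.0313717)/(-0.0546763) = 1.3327635;  |Δ| = 0.0022331
g(1.3327635) = 0.0000181
s_5 = 1.3327635 − 0.0000181·(0.0022331)/(0.0039101) = 1.3327532;  |Δ| = 0.0000103
|s_5 − s_4| = 0.0000103 < 0.001

n = 5, s_n = 1.33275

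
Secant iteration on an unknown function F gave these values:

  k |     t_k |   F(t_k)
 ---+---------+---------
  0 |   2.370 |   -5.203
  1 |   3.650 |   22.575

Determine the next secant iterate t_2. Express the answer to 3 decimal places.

2.610

t_2 = 3.650 − 22.575·(3.650 − 2.370) / (22.575 − (-5.203))
   = 3.650 − (28.89600)/(27.77800) = 2.60975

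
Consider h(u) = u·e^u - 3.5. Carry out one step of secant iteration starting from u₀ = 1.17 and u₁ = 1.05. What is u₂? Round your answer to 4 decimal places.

1.1279

h(1.17) = 0.269731, h(1.05) = -0.499466
u₂ = 1.050000 − (-0.499466)·(1.050000 − 1.170000) / (-0.499466 − 0.269731) = 1.050000 − (0.059936)/(-0.769198) = 1.127920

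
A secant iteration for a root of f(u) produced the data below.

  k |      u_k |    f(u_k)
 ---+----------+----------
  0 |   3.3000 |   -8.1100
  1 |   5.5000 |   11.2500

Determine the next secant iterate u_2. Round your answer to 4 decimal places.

u_2 = 5.5000 − 11.2500·(5.5000 − 3.3000) / (11.2500 − (-8.1100))
   = 5.5000 − (24.750000)/(19.360000) = 4.221591

4.2216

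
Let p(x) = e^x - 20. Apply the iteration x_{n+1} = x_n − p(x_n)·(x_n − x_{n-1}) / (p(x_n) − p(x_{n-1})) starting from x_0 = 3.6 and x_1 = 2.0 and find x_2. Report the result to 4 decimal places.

2.6908

p(3.6) = 16.598234, p(2.0) = -12.610944
x_2 = 2.000000 − (-12.610944)·(2.000000 − 3.600000) / (-12.610944 − 16.598234) = 2.000000 − (20.177510)/(-29.209178) = 2.690793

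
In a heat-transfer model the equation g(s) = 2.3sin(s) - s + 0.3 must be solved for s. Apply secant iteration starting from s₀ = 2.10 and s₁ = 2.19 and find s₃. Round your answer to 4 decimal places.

2.1827

g(2.10) = 0.185382, g(2.19) = -0.017016
s₂ = 2.190000 − (-0.017016)·(2.190000 − 2.100000) / (-0.017016 − 0.185382) = 2.190000 − (-0.001531)/(-0.202397) = 2.182434
g(2.182434) = 0.000597
s₃ = 2.182434 − 0.000597·(2.182434 − 2.190000) / (0.000597 − (-0.017016)) = 2.182434 − (-0.000005)/(0.017613) = 2.182690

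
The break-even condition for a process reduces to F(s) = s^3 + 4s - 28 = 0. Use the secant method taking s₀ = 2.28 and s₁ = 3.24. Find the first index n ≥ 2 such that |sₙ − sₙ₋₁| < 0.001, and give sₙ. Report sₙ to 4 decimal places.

F(2.28) = -7.027648, F(3.24) = 18.972224
s₂ = 3.240000 − 18.972224·(0.960000)/(25.999872) = 2.539484;  |Δ| = 0.700516
F(2.539484) = -1.464993
s₃ = 2.539484 − (-1.464993)·(-0.700516)/(-20.437217) = 2.589698;  |Δ| = 0.050215
F(2.589698) = -0.273294
s₄ = 2.589698 − (-0.273294)·(0.050215)/(1.191699) = 2.601214;  |Δ| = 0.011516
F(2.601214) = 0.005495
s₅ = 2.601214 − 0.005495·(0.011516)/(0.278789) = 2.600987;  |Δ| = 0.000227
|s₅ − s₄| = 0.000227 < 0.001

n = 5, sₙ = 2.6010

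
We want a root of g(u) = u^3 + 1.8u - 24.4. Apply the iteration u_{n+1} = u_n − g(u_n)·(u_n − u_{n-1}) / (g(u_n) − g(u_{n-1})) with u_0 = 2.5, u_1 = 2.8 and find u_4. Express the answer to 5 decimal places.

2.69395

g(2.5) = -4.2750000, g(2.8) = 2.5920000
u_2 = 2.8000000 − 2.5920000·(2.8000000 − 2.5000000) / (2.5920000 − (-4.2750000)) = 2.8000000 − (0.7776000)/(6.8670000) = 2.6867628
g(2.6867628) = -0.1689080
u_3 = 2.6867628 − (-0.1689080)·(2.6867628 − 2.8000000) / (-0.1689080 − 2.5920000) = 2.6867628 − (0.0191267)/(-2.7609080) = 2.6936905
g(2.6936905) = -0.0060247
u_4 = 2.6936905 − (-0.0060247)·(2.6936905 − 2.6867628) / (-0.0060247 − (-0.1689080)) = 2.6936905 − (-0.0000417)/(0.1628833) = 2.6939467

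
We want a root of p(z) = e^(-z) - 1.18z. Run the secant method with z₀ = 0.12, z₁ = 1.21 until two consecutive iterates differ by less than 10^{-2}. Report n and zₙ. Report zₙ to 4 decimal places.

n = 4, zₙ = 0.5093

p(0.12) = 0.745320, p(1.21) = -1.129603
z₂ = 1.210000 − (-1.129603)·(1.090000)/(-1.874923) = 0.553297;  |Δ| = 0.656703
p(0.553297) = -0.077840
z₃ = 0.553297 − (-0.077840)·(-0.656703)/(1.051762) = 0.504695;  |Δ| = 0.048602
p(0.504695) = 0.008149
z₄ = 0.504695 − 0.008149·(-0.048602)/(0.085990) = 0.509301;  |Δ| = 0.004606
|z₄ − z₃| = 0.004606 < 10^{-2}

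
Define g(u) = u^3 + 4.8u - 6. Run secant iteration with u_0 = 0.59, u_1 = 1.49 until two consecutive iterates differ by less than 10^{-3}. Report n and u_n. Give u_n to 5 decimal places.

g(0.59) = -2.9626210, g(1.49) = 4.4599490
u_2 = 1.4900000 − 4.4599490·(0.9000000)/(7.4225700) = 0.9492231;  |Δ| = 0.5407769
g(0.9492231) = -0.5884556
u_3 = 0.9492231 − (-0.5884556)·(-0.5407769)/(-5.0484046) = 1.0122575;  |Δ| = 0.0630344
g(1.0122575) = -0.1039386
u_4 = 1.0122575 − (-0.1039386)·(0.0630344)/(0.4845169) = 1.0257797;  |Δ| = 0.0135221
g(1.0257797) = 0.0030924
u_5 = 1.0257797 − 0.0030924·(0.0135221)/(0.1070310) = 1.0253890;  |Δ| = 0.0003907
|u_5 − u_4| = 0.0003907 < 10^{-3}

n = 5, u_n = 1.02539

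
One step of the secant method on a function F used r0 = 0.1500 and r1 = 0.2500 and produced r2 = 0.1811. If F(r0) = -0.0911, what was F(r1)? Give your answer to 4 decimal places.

0.2018

The secant line through (0.1500, -0.0911) and (0.2500, F(r1)) crosses zero at r2 = 0.1811.
So (0.1500, -0.0911), (0.2500, F(r1)), (0.1811, 0) are collinear:
F(r1) = -0.0911 · (0.2500 − 0.1811) / (0.1500 − 0.1811) = -0.0911 · (0.068900)/(-0.031100) = 0.201826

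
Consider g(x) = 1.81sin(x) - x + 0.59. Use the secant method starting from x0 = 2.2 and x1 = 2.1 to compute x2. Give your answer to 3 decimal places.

g(2.2) = -0.14662, g(2.1) = 0.05241
x2 = 2.10000 − 0.05241·(2.10000 − 2.20000) / (0.05241 − (-0.14662)) = 2.10000 − (-0.00524)/(0.19903) = 2.12633

2.126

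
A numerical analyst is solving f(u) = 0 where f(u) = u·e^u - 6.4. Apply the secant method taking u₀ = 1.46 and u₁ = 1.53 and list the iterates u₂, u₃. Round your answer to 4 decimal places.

f(1.46) = -0.113299, f(1.53) = 0.665811
u₂ = 1.530000 − 0.665811·(1.530000 − 1.460000) / (0.665811 − (-0.113299)) = 1.530000 − (0.046607)/(0.779110) = 1.470179
f(1.470179) = -0.004696
u₃ = 1.470179 − (-0.004696)·(1.470179 − 1.530000) / (-0.004696 − 0.665811) = 1.470179 − (0.000281)/(-0.670506) = 1.470598

1.4702, 1.4706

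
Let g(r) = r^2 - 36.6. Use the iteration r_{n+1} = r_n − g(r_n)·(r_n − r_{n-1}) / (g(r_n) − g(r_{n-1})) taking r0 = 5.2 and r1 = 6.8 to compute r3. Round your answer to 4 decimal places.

g(5.2) = -9.560000, g(6.8) = 9.640000
r2 = 6.800000 − 9.640000·(6.800000 − 5.200000) / (9.640000 − (-9.560000)) = 6.800000 − (15.424000)/(19.200000) = 5.996667
g(5.996667) = -0.639989
r3 = 5.996667 − (-0.639989)·(5.996667 − 6.800000) / (-0.639989 − 9.640000) = 5.996667 − (0.514124)/(-10.279989) = 6.046679

6.0467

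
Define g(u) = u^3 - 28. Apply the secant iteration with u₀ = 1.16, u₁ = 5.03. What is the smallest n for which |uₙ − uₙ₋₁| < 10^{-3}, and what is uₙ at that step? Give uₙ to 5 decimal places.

g(1.16) = -26.4391040, g(5.03) = 99.2635270
u₂ = 5.0300000 − 99.2635270·(3.8700000)/(125.7026310) = 1.9739792;  |Δ| = 3.0560208
g(1.9739792) = -20.3082042
u₃ = 1.9739792 − (-20.3082042)·(-3.0560208)/(-119.5717312) = 2.4930174;  |Δ| = 0.5190382
g(2.4930174) = -12.5055580
u₄ = 2.4930174 − (-12.5055580)·(0.5190382)/(7.8026462) = 3.3248970;  |Δ| = 0.8318796
g(3.3248970) = 8.7565371
u₅ = 3.3248970 − 8.7565371·(0.8318796)/(21.2620951) = 2.9822974;  |Δ| = 0.3425996
g(2.9822974) = -1.4751542
u₆ = 2.9822974 − (-1.4751542)·(-0.3425996)/(-10.2316912) = 3.0316917;  |Δ| = 0.0493943
g(3.0316917) = -0.1352520
u₇ = 3.0316917 − (-0.1352520)·(0.0493943)/(1.3399022) = 3.0366777;  |Δ| = 0.0049859
g(3.0366777) = 0.0024540
u₈ = 3.0366777 − 0.0024540·(0.0049859)/(0.1377059) = 3.0365888;  |Δ| = 0.0000889
|u₈ − u₇| = 0.0000889 < 10^{-3}

n = 8, uₙ = 3.03659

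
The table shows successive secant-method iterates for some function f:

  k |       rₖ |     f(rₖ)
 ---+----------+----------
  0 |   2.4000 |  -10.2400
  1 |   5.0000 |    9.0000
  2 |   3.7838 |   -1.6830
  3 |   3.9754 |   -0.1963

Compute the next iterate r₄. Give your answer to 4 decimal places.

r₄ = 3.9754 − (-0.1963)·(3.9754 − 3.7838) / (-0.1963 − (-1.6830))
   = 3.9754 − (-0.037611)/(1.486700) = 4.000698

4.0007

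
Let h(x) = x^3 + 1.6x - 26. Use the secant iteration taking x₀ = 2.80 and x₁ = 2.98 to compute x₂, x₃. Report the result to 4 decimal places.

2.7838, 2.7828

h(2.80) = 0.432000, h(2.98) = 5.231592
x₂ = 2.980000 − 5.231592·(2.980000 − 2.800000) / (5.231592 − 0.432000) = 2.980000 − (0.941687)/(4.799592) = 2.783799
h(2.783799) = 0.027222
x₃ = 2.783799 − 0.027222·(2.783799 − 2.980000) / (0.027222 − 5.231592) = 2.783799 − (-0.005341)/(-5.204370) = 2.782772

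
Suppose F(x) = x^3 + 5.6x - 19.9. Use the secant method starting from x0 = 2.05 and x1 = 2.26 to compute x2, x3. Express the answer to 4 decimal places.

2.0400, 2.0393

F(2.05) = 0.195125, F(2.26) = 4.299176
x2 = 2.260000 − 4.299176·(2.260000 − 2.050000) / (4.299176 − 0.195125) = 2.260000 − (0.902827)/(4.104051) = 2.040016
F(2.040016) = 0.013947
x3 = 2.040016 − 0.013947·(2.040016 − 2.260000) / (0.013947 − 4.299176) = 2.040016 − (-0.003068)/(-4.285229) = 2.039300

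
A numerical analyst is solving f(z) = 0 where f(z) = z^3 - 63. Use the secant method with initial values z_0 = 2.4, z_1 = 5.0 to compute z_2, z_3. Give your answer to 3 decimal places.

f(2.4) = -49.17600, f(5.0) = 62.00000
z_2 = 5.00000 − 62.00000·(5.00000 − 2.40000) / (62.00000 − (-49.17600)) = 5.00000 − (161.20000)/(111.17600) = 3.55005
f(3.55005) = -18.25936
z_3 = 3.55005 − (-18.25936)·(3.55005 − 5.00000) / (-18.25936 − 62.00000) = 3.55005 − (26.47521)/(-80.25936) = 3.87992

3.550, 3.880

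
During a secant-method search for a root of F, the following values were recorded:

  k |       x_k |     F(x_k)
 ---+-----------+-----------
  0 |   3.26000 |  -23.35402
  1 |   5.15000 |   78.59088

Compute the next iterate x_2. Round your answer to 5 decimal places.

x_2 = 5.15000 − 78.59088·(5.15000 − 3.26000) / (78.59088 − (-23.35402))
   = 5.15000 − (148.5367632)/(101.9449000) = 3.6929701

3.69297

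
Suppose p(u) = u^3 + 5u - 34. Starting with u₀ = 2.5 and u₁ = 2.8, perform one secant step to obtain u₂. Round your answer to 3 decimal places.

p(2.5) = -5.87500, p(2.8) = 1.95200
u₂ = 2.80000 − 1.95200·(2.80000 − 2.50000) / (1.95200 − (-5.87500)) = 2.80000 − (0.58560)/(7.82700) = 2.72518

2.725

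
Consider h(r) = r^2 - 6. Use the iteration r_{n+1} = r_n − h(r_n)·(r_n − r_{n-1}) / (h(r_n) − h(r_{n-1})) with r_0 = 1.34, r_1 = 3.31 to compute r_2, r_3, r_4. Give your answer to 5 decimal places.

2.24417, 2.41768, 2.45089

h(1.34) = -4.2044000, h(3.31) = 4.9561000
r_2 = 3.3100000 − 4.9561000·(3.3100000 − 1.3400000) / (4.9561000 − (-4.2044000)) = 3.3100000 − (9.7635170)/(9.1605000) = 2.2441720
h(2.2441720) = -0.9636918
r_3 = 2.2441720 − (-0.9636918)·(2.2441720 − 3.3100000) / (-0.9636918 − 4.9561000) = 2.2441720 − (1.0271297)/(-5.9197918) = 2.4176798
h(2.4176798) = -0.1548245
r_4 = 2.4176798 − (-0.1548245)·(2.4176798 − 2.2441720) / (-0.1548245 − (-0.9636918)) = 2.4176798 − (-0.0268632)/(0.8088674) = 2.4508907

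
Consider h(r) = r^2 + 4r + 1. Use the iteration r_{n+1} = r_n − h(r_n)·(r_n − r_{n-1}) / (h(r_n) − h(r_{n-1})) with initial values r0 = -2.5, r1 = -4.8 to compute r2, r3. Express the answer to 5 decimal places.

h(-2.5) = -2.7500000, h(-4.8) = 4.8400000
r2 = -4.8000000 − 4.8400000·(-4.8000000 − (-2.5000000)) / (4.8400000 − (-2.7500000)) = -4.8000000 − (-11.1320000)/(7.5900000) = -3.3333333
h(-3.3333333) = -1.2222222
r3 = -3.3333333 − (-1.2222222)·(-3.3333333 − (-4.8000000)) / (-1.2222222 − 4.8400000) = -3.3333333 − (-1.7925926)/(-6.0622222) = -3.6290323

-3.33333, -3.62903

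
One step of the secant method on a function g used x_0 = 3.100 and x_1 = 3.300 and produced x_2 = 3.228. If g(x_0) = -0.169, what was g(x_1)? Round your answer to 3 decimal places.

The secant line through (3.100, -0.169) and (3.300, g(x_1)) crosses zero at x_2 = 3.228.
So (3.100, -0.169), (3.300, g(x_1)), (3.228, 0) are collinear:
g(x_1) = -0.169 · (3.300 − 3.228) / (3.100 − 3.228) = -0.169 · (0.07200)/(-0.12800) = 0.09506

0.095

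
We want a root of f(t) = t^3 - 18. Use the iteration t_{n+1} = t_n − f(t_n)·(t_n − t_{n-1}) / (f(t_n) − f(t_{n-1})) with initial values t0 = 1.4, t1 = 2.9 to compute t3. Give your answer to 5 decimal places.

2.60386

f(1.4) = -15.2560000, f(2.9) = 6.3890000
t2 = 2.9000000 − 6.3890000·(2.9000000 − 1.4000000) / (6.3890000 − (-15.2560000)) = 2.9000000 − (9.5835000)/(21.6450000) = 2.4572419
f(2.4572419) = -3.1630814
t3 = 2.4572419 − (-3.1630814)·(2.4572419 − 2.9000000) / (-3.1630814 − 6.3890000) = 2.4572419 − (1.4004800)/(-9.5520814) = 2.6038570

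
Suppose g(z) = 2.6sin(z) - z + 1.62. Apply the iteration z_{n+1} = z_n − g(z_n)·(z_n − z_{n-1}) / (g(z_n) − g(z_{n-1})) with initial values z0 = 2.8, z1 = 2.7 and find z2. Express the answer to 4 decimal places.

g(2.8) = -0.309031, g(2.7) = 0.031188
z2 = 2.700000 − 0.031188·(2.700000 − 2.800000) / (0.031188 − (-0.309031)) = 2.700000 − (-0.003119)/(0.340218) = 2.709167

2.7092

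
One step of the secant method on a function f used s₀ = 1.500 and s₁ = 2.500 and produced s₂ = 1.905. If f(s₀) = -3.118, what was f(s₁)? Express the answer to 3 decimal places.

The secant line through (1.500, -3.118) and (2.500, f(s₁)) crosses zero at s₂ = 1.905.
So (1.500, -3.118), (2.500, f(s₁)), (1.905, 0) are collinear:
f(s₁) = -3.118 · (2.500 − 1.905) / (1.500 − 1.905) = -3.118 · (0.59500)/(-0.40500) = 4.58077

4.581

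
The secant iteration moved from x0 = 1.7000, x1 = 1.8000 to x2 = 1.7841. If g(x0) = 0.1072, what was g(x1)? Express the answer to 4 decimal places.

-0.0203

The secant line through (1.7000, 0.1072) and (1.8000, g(x1)) crosses zero at x2 = 1.7841.
So (1.7000, 0.1072), (1.8000, g(x1)), (1.7841, 0) are collinear:
g(x1) = 0.1072 · (1.8000 − 1.7841) / (1.7000 − 1.7841) = 0.1072 · (0.015900)/(-0.084100) = -0.020267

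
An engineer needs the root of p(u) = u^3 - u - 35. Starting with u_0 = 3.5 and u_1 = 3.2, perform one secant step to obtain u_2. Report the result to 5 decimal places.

p(3.5) = 4.3750000, p(3.2) = -5.4320000
u_2 = 3.2000000 − (-5.4320000)·(3.2000000 − 3.5000000) / (-5.4320000 − 4.3750000) = 3.2000000 − (1.6296000)/(-9.8070000) = 3.3661670

3.36617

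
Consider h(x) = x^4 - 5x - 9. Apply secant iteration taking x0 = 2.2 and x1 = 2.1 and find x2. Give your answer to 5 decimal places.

2.10149

h(2.2) = 3.4256000, h(2.1) = -0.0519000
x2 = 2.1000000 − (-0.0519000)·(2.1000000 − 2.2000000) / (-0.0519000 − 3.4256000) = 2.1000000 − (0.0051900)/(-3.4775000) = 2.1014925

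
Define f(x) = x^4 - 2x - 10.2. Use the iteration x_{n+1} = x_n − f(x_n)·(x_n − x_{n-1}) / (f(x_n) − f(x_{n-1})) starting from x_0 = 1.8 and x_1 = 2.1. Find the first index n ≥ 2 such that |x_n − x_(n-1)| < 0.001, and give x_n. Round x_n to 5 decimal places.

f(1.8) = -3.3024000, f(2.1) = 5.0481000
x_2 = 2.1000000 − 5.0481000·(0.3000000)/(8.3505000) = 1.9186420;  |Δ| = 0.1813580
f(1.9186420) = -0.4861454
x_3 = 1.9186420 − (-0.4861454)·(-0.1813580)/(-5.5342454) = 1.9345731;  |Δ| = 0.0159311
f(1.9345731) = -0.0622943
x_4 = 1.9345731 − (-0.0622943)·(0.0159311)/(0.4238512) = 1.9369145;  |Δ| = 0.0023414
f(1.9369145) = 0.0009562
x_5 = 1.9369145 − 0.0009562·(0.0023414)/(0.0632505) = 1.9368791;  |Δ| = 0.0000354
|x_5 − x_4| = 0.0000354 < 0.001

n = 5, x_n = 1.93688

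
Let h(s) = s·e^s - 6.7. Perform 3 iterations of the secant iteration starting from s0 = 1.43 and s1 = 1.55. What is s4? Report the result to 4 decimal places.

1.4980

h(1.43) = -0.724460, h(1.55) = 0.602779
s2 = 1.550000 − 0.602779·(1.550000 − 1.430000) / (0.602779 − (-0.724460)) = 1.550000 − (0.072333)/(1.327239) = 1.495501
h(1.495501) = -0.027718
s3 = 1.495501 − (-0.027718)·(1.495501 − 1.550000) / (-0.027718 − 0.602779) = 1.495501 − (0.001511)/(-0.630497) = 1.497897
h(1.497897) = -0.000998
s4 = 1.497897 − (-0.000998)·(1.497897 − 1.495501) / (-0.000998 − (-0.027718)) = 1.497897 − (-0.000002)/(0.026720) = 1.497986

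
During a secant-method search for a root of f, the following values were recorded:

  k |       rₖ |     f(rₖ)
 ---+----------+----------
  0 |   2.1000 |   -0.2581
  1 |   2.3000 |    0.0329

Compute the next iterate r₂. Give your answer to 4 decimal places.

2.2774

r₂ = 2.3000 − 0.0329·(2.3000 − 2.1000) / (0.0329 − (-0.2581))
   = 2.3000 − (0.006580)/(0.291000) = 2.277388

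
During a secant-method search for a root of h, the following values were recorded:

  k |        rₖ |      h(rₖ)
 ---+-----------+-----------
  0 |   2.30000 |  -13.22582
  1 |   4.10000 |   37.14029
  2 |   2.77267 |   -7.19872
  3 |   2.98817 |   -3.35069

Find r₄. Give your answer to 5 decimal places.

r₄ = 2.98817 − (-3.35069)·(2.98817 − 2.77267) / (-3.35069 − (-7.19872))
   = 2.98817 − (-0.7220737)/(3.8480300) = 3.1758176

3.17582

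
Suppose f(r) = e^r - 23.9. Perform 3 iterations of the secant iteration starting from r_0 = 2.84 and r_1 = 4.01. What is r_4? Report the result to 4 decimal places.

f(2.84) = -6.784234, f(4.01) = 31.246871
r_2 = 4.010000 − 31.246871·(4.010000 − 2.840000) / (31.246871 − (-6.784234)) = 4.010000 − (36.558839)/(38.031105) = 3.048712
f(3.048712) = -2.811831
r_3 = 3.048712 − (-2.811831)·(3.048712 − 4.010000) / (-2.811831 − 31.246871) = 3.048712 − (2.702979)/(-34.058702) = 3.128075
f(3.128075) = -1.070021
r_4 = 3.128075 − (-1.070021)·(3.128075 − 3.048712) / (-1.070021 − (-2.811831)) = 3.128075 − (-0.084919)/(1.741810) = 3.176828

3.1768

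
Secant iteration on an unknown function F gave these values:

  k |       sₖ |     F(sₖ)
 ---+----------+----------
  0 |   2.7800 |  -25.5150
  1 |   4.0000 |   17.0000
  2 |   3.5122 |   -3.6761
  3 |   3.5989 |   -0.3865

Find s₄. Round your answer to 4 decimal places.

s₄ = 3.5989 − (-0.3865)·(3.5989 − 3.5122) / (-0.3865 − (-3.6761))
   = 3.5989 − (-0.033510)/(3.289600) = 3.609087

3.6091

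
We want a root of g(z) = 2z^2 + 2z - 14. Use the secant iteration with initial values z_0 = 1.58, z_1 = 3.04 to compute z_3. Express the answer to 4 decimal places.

2.1798

g(1.58) = -5.847200, g(3.04) = 10.563200
z_2 = 3.040000 − 10.563200·(3.040000 − 1.580000) / (10.563200 − (-5.847200)) = 3.040000 − (15.422272)/(16.410400) = 2.100214
g(2.100214) = -0.977779
z_3 = 2.100214 − (-0.977779)·(2.100214 − 3.040000) / (-0.977779 − 10.563200) = 2.100214 − (0.918904)/(-11.540979) = 2.179834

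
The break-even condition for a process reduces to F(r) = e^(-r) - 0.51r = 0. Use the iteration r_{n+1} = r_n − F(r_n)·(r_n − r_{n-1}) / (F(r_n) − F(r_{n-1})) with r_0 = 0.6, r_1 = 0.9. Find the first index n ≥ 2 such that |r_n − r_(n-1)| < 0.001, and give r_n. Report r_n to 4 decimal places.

n = 4, r_n = 0.8435

F(0.6) = 0.242812, F(0.9) = -0.052430
r_2 = 0.900000 − (-0.052430)·(0.300000)/(-0.295242) = 0.846725;  |Δ| = 0.053275
F(0.846725) = -0.003012
r_3 = 0.846725 − (-0.003012)·(-0.053275)/(0.049418) = 0.843477;  |Δ| = 0.003248
F(0.843477) = 0.000039
r_4 = 0.843477 − 0.000039·(-0.003248)/(0.003051) = 0.843518;  |Δ| = 0.000041
|r_4 − r_3| = 0.000041 < 0.001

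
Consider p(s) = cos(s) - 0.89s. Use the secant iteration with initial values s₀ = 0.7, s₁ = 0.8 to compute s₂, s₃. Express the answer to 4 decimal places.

0.7903, 0.7905

p(0.7) = 0.141842, p(0.8) = -0.015293
s₂ = 0.800000 − (-0.015293)·(0.800000 − 0.700000) / (-0.015293 − 0.141842) = 0.800000 − (-0.001529)/(-0.157135) = 0.790267
p(0.790267) = 0.000317
s₃ = 0.790267 − 0.000317·(0.790267 − 0.800000) / (0.000317 − (-0.015293)) = 0.790267 − (-0.000003)/(0.015611) = 0.790465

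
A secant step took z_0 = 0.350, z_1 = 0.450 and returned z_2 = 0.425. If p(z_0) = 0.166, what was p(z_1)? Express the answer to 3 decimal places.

The secant line through (0.350, 0.166) and (0.450, p(z_1)) crosses zero at z_2 = 0.425.
So (0.350, 0.166), (0.450, p(z_1)), (0.425, 0) are collinear:
p(z_1) = 0.166 · (0.450 − 0.425) / (0.350 − 0.425) = 0.166 · (0.02500)/(-0.07500) = -0.05533

-0.055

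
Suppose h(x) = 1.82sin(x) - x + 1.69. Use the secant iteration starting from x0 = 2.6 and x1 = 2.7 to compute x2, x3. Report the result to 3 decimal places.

h(2.6) = 0.02821, h(2.7) = -0.23217
x2 = 2.70000 − (-0.23217)·(2.70000 − 2.60000) / (-0.23217 − 0.02821) = 2.70000 − (-0.02322)/(-0.26038) = 2.61084
h(2.61084) = 0.00042
x3 = 2.61084 − 0.00042·(2.61084 − 2.70000) / (0.00042 − (-0.23217)) = 2.61084 − (-0.00004)/(0.23259) = 2.61100

2.611, 2.611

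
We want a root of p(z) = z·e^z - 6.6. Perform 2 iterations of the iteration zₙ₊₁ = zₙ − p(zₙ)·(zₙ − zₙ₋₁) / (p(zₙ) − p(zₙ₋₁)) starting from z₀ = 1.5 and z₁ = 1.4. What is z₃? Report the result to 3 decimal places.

1.489

p(1.5) = 0.12253, p(1.4) = -0.92272
z₂ = 1.40000 − (-0.92272)·(1.40000 − 1.50000) / (-0.92272 − 0.12253) = 1.40000 − (0.09227)/(-1.04525) = 1.48828
p(1.48828) = -0.00774
z₃ = 1.48828 − (-0.00774)·(1.48828 − 1.40000) / (-0.00774 − (-0.92272)) = 1.48828 − (-0.00068)/(0.91498) = 1.48902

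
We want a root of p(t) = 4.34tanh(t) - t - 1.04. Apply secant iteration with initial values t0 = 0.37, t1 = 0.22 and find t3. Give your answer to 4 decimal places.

p(0.37) = 0.126324, p(0.22) = -0.320312
t2 = 0.220000 − (-0.320312)·(0.220000 − 0.370000) / (-0.320312 − 0.126324) = 0.220000 − (0.048047)/(-0.446636) = 0.327575
p(0.327575) = 0.005341
t3 = 0.327575 − 0.005341·(0.327575 − 0.220000) / (0.005341 − (-0.320312)) = 0.327575 − (0.000575)/(0.325652) = 0.325811

0.3258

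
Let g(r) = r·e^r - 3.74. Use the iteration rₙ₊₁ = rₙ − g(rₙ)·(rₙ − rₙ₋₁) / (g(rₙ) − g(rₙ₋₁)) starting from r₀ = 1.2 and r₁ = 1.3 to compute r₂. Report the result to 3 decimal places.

g(1.2) = 0.24414, g(1.3) = 1.03009
r₂ = 1.30000 − 1.03009·(1.30000 − 1.20000) / (1.03009 − 0.24414) = 1.30000 − (0.10301)/(0.78595) = 1.16894

1.169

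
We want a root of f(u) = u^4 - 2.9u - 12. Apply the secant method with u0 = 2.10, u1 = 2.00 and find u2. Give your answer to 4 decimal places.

f(2.10) = 1.358100, f(2.00) = -1.800000
u2 = 2.000000 − (-1.800000)·(2.000000 − 2.100000) / (-1.800000 − 1.358100) = 2.000000 − (0.180000)/(-3.158100) = 2.056996

2.0570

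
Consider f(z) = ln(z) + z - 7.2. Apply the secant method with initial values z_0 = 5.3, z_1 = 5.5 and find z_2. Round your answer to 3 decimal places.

f(5.3) = -0.23229, f(5.5) = 0.00475
z_2 = 5.50000 − 0.00475·(5.50000 − 5.30000) / (0.00475 − (-0.23229)) = 5.50000 − (0.00095)/(0.23704) = 5.49599

5.496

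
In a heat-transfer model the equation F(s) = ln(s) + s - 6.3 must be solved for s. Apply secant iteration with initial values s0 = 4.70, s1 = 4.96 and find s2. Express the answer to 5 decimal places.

4.74344

F(4.70) = -0.0524375, F(4.96) = 0.2614057
s2 = 4.9600000 − 0.2614057·(4.9600000 − 4.7000000) / (0.2614057 − (-0.0524375)) = 4.9600000 − (0.0679655)/(0.3138432) = 4.7434413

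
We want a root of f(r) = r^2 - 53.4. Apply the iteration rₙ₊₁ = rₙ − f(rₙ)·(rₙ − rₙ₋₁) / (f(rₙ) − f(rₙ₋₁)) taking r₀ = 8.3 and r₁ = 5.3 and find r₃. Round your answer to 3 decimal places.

f(8.3) = 15.49000, f(5.3) = -25.31000
r₂ = 5.30000 − (-25.31000)·(5.30000 − 8.30000) / (-25.31000 − 15.49000) = 5.30000 − (75.93000)/(-40.80000) = 7.16103
f(7.16103) = -2.11966
r₃ = 7.16103 − (-2.11966)·(7.16103 − 5.30000) / (-2.11966 − (-25.31000)) = 7.16103 − (-3.94475)/(23.19034) = 7.33113

7.331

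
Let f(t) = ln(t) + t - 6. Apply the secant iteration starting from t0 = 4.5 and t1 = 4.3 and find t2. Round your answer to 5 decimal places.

f(4.5) = 0.0040774, f(4.3) = -0.2413850
t2 = 4.3000000 − (-0.2413850)·(4.3000000 − 4.5000000) / (-0.2413850 − 0.0040774) = 4.3000000 − (0.0482770)/(-0.2454624) = 4.4966778

4.49668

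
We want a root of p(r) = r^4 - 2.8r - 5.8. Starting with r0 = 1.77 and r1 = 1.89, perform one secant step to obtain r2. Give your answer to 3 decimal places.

p(1.77) = -0.94094, p(1.89) = 1.66790
r2 = 1.89000 − 1.66790·(1.89000 − 1.77000) / (1.66790 − (-0.94094)) = 1.89000 − (0.20015)/(2.60884) = 1.81328

1.813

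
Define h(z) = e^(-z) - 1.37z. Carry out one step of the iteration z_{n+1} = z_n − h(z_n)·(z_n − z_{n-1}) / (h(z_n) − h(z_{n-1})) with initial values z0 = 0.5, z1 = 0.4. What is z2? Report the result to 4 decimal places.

h(0.5) = -0.078469, h(0.4) = 0.122320
z2 = 0.400000 − 0.122320·(0.400000 − 0.500000) / (0.122320 − (-0.078469)) = 0.400000 − (-0.012232)/(0.200789) = 0.460920

0.4609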